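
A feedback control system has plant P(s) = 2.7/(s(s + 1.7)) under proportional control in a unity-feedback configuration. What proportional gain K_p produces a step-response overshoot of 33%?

K_p = 2.42

From %OS = 100·exp(−πζ/√(1−ζ²)) = 33%, ζ = −ln(0.33)/√(π²+ln²(0.33)) = 0.3328.
Characteristic equation s² + 1.7s + 2.7K_p = 0 gives ζ = 1.7/(2√(2.7K_p)).
Setting ζ = 0.3328: √(2.7K_p) = 1.7/(2·0.3328) = 2.554, so K_p = 6.524/2.7 = 2.42.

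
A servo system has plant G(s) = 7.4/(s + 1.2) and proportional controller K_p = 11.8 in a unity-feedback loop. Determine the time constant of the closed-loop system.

τ = 0.0113 s

Closed-loop transfer function: T(s) = K_p·G(s)/(1 + K_p·G(s)) = 87.32/(s + 1.2 + 87.32) = 87.32/(s + 88.52).
Time constant τ = 1/88.52 = 0.0113 s.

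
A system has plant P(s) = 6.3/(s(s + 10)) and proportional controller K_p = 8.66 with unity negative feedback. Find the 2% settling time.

The closed-loop denominator s² + 10s + 54.56 gives ω_n = √54.56 = 7.386 and ζ = 10/(2ω_n) = 0.6769.
2% settling time T_s ≈ 4/(ζω_n) = 4/5 = 0.8 s.

T_s ≈ 0.8 s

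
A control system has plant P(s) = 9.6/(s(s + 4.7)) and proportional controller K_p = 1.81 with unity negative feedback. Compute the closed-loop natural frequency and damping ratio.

With unity feedback the closed-loop characteristic equation is s² + 4.7s + 1.81·9.6 = s² + 4.7s + 17.38 = 0.
Matching s² + 2ζω_n s + ω_n²: ω_n = √17.38 = 4.168 rad/s and 2ζω_n = 4.7, so ζ = 4.7/(2·4.168) = 0.564.

ω_n = 4.17 rad/s, ζ = 0.564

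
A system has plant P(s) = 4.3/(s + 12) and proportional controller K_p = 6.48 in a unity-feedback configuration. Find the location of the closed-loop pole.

s = -39.86

Closed-loop transfer function: T(s) = K_p·P(s)/(1 + K_p·P(s)) = 27.86/(s + 12 + 27.86) = 27.86/(s + 39.86).
The closed-loop pole is at s = −39.86.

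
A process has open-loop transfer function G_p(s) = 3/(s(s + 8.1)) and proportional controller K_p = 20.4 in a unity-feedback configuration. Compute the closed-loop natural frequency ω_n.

ω_n = 7.82 rad/s

The closed-loop denominator is s(s+8.1) + 20.4·3 = s² + 8.1s + 61.2.
Matching s² + 2ζω_n s + ω_n²: ω_n = √61.2 = 7.823 rad/s and 2ζω_n = 8.1, so ζ = 8.1/(2·7.823) = 0.518.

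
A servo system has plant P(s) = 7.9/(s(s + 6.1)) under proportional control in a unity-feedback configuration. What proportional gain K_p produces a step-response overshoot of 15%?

From %OS = 100·exp(−πζ/√(1−ζ²)) = 15%, ζ = −ln(0.15)/√(π²+ln²(0.15)) = 0.5169.
Characteristic equation s² + 6.1s + 7.9K_p = 0 gives ζ = 6.1/(2√(7.9K_p)).
Setting ζ = 0.5169: √(7.9K_p) = 6.1/(2·0.5169) = 5.9, so K_p = 34.81/7.9 = 4.41.

K_p = 4.41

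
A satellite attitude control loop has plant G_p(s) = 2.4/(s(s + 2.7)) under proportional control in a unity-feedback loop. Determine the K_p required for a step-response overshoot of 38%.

K_p = 8.76

From %OS = 100·exp(−πζ/√(1−ζ²)) = 38%, ζ = −ln(0.38)/√(π²+ln²(0.38)) = 0.2943.
Characteristic equation s² + 2.7s + 2.4K_p = 0 gives ζ = 2.7/(2√(2.4K_p)).
Setting ζ = 0.2943: √(2.4K_p) = 2.7/(2·0.2943) = 4.586, so K_p = 21.04/2.4 = 8.76.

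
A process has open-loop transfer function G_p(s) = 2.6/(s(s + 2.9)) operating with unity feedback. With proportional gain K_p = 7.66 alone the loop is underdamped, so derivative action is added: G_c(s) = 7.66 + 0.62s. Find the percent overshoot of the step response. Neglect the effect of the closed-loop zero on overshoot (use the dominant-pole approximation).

15.9%

Forward path: (7.66 + 0.62s)·2.6/(s(s+2.9)). The closed-loop characteristic equation is s² + (2.9 + 2.6·0.62)s + 2.6·7.66 = 0.
That is s² + 4.512s + 19.92 = 0, so ω_n = 4.463 rad/s and ζ = 4.512/(2·4.463) = 0.5055.
%OS = 100·exp(−πζ/√(1−ζ²)) = 15.9%.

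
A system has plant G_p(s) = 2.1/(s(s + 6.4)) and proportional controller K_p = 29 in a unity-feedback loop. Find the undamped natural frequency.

ω_n = 7.8 rad/s

With unity feedback the closed-loop characteristic equation is s² + 6.4s + 29·2.1 = s² + 6.4s + 60.9 = 0.
Matching s² + 2ζω_n s + ω_n²: ω_n = √60.9 = 7.804 rad/s and 2ζω_n = 6.4, so ζ = 6.4/(2·7.804) = 0.41.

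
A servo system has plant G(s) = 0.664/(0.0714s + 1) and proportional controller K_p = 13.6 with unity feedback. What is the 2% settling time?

Closed loop: T(s) = K_p·G/(1+K_p·G) = 9.03/(0.0714s + 1 + 9.03), with pole at s = −(1 + 9.03)/0.0714 = −140.5.
τ = 1/140.5 = 0.007118 s, so 2% settling time ≈ 4τ = 0.0285 s.

T_s ≈ 0.0285 s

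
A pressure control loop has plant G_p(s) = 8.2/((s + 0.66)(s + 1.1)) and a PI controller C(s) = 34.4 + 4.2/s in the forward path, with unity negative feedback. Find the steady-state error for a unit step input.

The open loop C(s)G_p(s) has a pole at the origin (type 1), so the static position error constant is infinite and e_ss = 1/(1+∞) = 0.

0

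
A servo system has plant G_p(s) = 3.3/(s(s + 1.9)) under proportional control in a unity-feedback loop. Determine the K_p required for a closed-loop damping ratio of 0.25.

K_p = 4.38

Closed-loop characteristic equation: s² + 1.9s + K_p·3.3 = 0.
So ω_n = √(3.3K_p) and 2ζω_n = 1.9, giving ζ = 1.9/(2√(3.3K_p)).
Setting ζ = 0.25: √(3.3K_p) = 1.9/(2·0.25) = 3.8, so K_p = 14.44/3.3 = 4.38.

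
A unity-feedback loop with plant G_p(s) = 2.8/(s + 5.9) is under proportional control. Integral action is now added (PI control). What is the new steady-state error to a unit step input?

The integrator makes K_pos = lim_{s→0} C(s)G(s) infinite, so e_ss = 1/(1+K_pos) = 0.

0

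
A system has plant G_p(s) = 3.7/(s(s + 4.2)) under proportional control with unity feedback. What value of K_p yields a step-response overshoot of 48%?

K_p = 23

From %OS = 100·exp(−πζ/√(1−ζ²)) = 48%, ζ = −ln(0.48)/√(π²+ln²(0.48)) = 0.2275.
Characteristic equation s² + 4.2s + 3.7K_p = 0 gives ζ = 4.2/(2√(3.7K_p)).
Setting ζ = 0.2275: √(3.7K_p) = 4.2/(2·0.2275) = 9.231, so K_p = 85.2/3.7 = 23.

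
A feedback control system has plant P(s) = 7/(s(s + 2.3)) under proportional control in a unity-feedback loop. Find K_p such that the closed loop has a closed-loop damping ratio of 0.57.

K_p = 0.581

Closed-loop characteristic equation: s² + 2.3s + K_p·7 = 0.
So ω_n = √(7K_p) and 2ζω_n = 2.3, giving ζ = 2.3/(2√(7K_p)).
Setting ζ = 0.57: √(7K_p) = 2.3/(2·0.57) = 2.018, so K_p = 4.07/7 = 0.581.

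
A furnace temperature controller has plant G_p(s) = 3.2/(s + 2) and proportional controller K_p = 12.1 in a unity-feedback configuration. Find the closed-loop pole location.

Closed-loop transfer function: T(s) = K_p·G_p(s)/(1 + K_p·G_p(s)) = 38.72/(s + 2 + 38.72) = 38.72/(s + 40.72).
The closed-loop pole is at s = −40.72.

s = -40.72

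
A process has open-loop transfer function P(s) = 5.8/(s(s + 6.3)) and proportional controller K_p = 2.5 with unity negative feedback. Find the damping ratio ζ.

1 + K_p·P(s) = 0 gives s² + 6.3s + 14.5 = 0.
So ω_n² = 14.5 ⇒ ω_n = 3.808 rad/s, and ζ = 6.3/(2ω_n) = 0.827.

ζ = 0.827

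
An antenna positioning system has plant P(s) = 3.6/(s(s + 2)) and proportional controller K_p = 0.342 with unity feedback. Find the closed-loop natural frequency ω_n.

1 + K_p·P(s) = 0 gives s² + 2s + 1.231 = 0.
So ω_n² = 1.231 ⇒ ω_n = 1.11 rad/s, and ζ = 2/(2ω_n) = 0.901.

ω_n = 1.11 rad/s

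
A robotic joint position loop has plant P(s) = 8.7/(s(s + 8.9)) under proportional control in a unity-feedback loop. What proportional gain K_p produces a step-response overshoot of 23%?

K_p = 12.7

From %OS = 100·exp(−πζ/√(1−ζ²)) = 23%, ζ = −ln(0.23)/√(π²+ln²(0.23)) = 0.4237.
Characteristic equation s² + 8.9s + 8.7K_p = 0 gives ζ = 8.9/(2√(8.7K_p)).
Setting ζ = 0.4237: √(8.7K_p) = 8.9/(2·0.4237) = 10.5, so K_p = 110.3/8.7 = 12.7.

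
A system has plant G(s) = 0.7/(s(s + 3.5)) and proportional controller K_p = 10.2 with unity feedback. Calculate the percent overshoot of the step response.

Closed-loop characteristic equation: s² + 3.5s + 7.14 = 0, so ω_n = 2.672 rad/s and ζ = 3.5/(2·2.672) = 0.6549.
%OS = 100·exp(−πζ/√(1−ζ²)) = 100·exp(−π·0.6549/√0.5711) = 6.57%.

6.57%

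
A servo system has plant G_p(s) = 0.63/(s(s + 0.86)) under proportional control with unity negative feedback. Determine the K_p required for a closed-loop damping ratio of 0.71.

Closed-loop characteristic equation: s² + 0.86s + K_p·0.63 = 0.
So ω_n = √(0.63K_p) and 2ζω_n = 0.86, giving ζ = 0.86/(2√(0.63K_p)).
Setting ζ = 0.71: √(0.63K_p) = 0.86/(2·0.71) = 0.6056, so K_p = 0.3668/0.63 = 0.582.

K_p = 0.582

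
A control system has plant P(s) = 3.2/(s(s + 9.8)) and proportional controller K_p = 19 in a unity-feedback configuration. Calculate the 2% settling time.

T_s ≈ 0.816 s

Closed-loop characteristic equation: s² + 9.8s + 60.8 = 0, so ω_n = 7.797 rad/s and ζ = 9.8/(2·7.797) = 0.6284.
2% settling time T_s ≈ 4/(ζω_n) = 4/4.9 = 0.816 s.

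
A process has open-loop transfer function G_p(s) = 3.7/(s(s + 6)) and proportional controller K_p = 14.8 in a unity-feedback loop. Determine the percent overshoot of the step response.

From 1 + K_pG_p(s) = 0: s² + 6s + 54.76 = 0 ⇒ ω_n = 7.4, ζ = 0.4054.
%OS = 100·exp(−πζ/√(1−ζ²)) = 100·exp(−π·0.4054/√0.8356) = 24.8%.

24.8%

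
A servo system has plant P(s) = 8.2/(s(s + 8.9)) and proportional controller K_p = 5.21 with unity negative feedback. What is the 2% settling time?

T_s ≈ 0.899 s

From 1 + K_pP(s) = 0: s² + 8.9s + 42.72 = 0 ⇒ ω_n = 6.536, ζ = 0.6808.
2% settling time T_s ≈ 4/(ζω_n) = 4/4.45 = 0.899 s.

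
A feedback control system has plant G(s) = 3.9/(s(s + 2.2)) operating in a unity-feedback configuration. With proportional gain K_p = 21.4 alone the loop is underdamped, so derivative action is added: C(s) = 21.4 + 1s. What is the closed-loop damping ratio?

Forward path: (21.4 + 1s)·3.9/(s(s+2.2)). The closed-loop characteristic equation is s² + (2.2 + 3.9·1)s + 3.9·21.4 = 0.
That is s² + 6.1s + 83.46 = 0, so ω_n = 9.136 rad/s and ζ = 6.1/(2·9.136) = 0.3339.

ζ = 0.334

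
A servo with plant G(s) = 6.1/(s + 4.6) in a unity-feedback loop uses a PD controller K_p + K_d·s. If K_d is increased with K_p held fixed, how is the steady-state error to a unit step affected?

unchanged

K_d affects only the transient (the s-coefficient); the DC loop gain, and hence e_ss, depends only on K_p.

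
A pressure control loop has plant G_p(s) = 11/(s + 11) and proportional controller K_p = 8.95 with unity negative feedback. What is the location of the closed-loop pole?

Closed-loop transfer function: T(s) = K_p·G_p(s)/(1 + K_p·G_p(s)) = 98.45/(s + 11 + 98.45) = 98.45/(s + 109.4).
The closed-loop pole is at s = −109.4.

s = -109.4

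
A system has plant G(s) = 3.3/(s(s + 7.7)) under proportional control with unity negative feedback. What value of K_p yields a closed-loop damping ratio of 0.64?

Closed-loop characteristic equation: s² + 7.7s + K_p·3.3 = 0.
So ω_n = √(3.3K_p) and 2ζω_n = 7.7, giving ζ = 7.7/(2√(3.3K_p)).
Setting ζ = 0.64: √(3.3K_p) = 7.7/(2·0.64) = 6.016, so K_p = 36.19/3.3 = 11.

K_p = 11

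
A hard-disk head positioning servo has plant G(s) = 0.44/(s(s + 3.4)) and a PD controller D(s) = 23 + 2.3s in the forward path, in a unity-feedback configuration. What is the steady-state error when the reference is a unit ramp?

The loop has one pole at the origin (type 1). Velocity error constant K_v = lim_{s→0} s·D(s)G(s) = 23·0.44/3.4 = 2.976.
Steady-state error to a unit ramp: e_ss = 1/K_v = 0.336.

0.336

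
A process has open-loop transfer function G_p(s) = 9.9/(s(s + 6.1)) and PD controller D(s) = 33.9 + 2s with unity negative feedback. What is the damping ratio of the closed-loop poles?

Forward path: (33.9 + 2s)·9.9/(s(s+6.1)). The closed-loop characteristic equation is s² + (6.1 + 9.9·2)s + 9.9·33.9 = 0.
That is s² + 25.9s + 335.6 = 0, so ω_n = 18.32 rad/s and ζ = 25.9/(2·18.32) = 0.7069.

ζ = 0.707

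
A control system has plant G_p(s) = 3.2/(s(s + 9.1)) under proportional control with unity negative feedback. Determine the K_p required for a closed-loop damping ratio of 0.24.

Closed-loop characteristic equation: s² + 9.1s + K_p·3.2 = 0.
So ω_n = √(3.2K_p) and 2ζω_n = 9.1, giving ζ = 9.1/(2√(3.2K_p)).
Setting ζ = 0.24: √(3.2K_p) = 9.1/(2·0.24) = 18.96, so K_p = 359.4/3.2 = 112.

K_p = 112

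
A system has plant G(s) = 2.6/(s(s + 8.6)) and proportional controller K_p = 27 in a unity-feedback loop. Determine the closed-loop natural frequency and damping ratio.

ω_n = 8.38 rad/s, ζ = 0.513

The closed-loop denominator is s(s+8.6) + 27·2.6 = s² + 8.6s + 70.2.
Matching s² + 2ζω_n s + ω_n²: ω_n = √70.2 = 8.379 rad/s and 2ζω_n = 8.6, so ζ = 8.6/(2·8.379) = 0.513.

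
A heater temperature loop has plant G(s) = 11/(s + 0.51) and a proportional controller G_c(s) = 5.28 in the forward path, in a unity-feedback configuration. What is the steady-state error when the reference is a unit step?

The loop is type 0. Static position error constant K_pos = G_c(0)·G(0) = 5.28·21.57 = 113.9.
Steady-state error to a unit step: e_ss = 1/(1+K_pos) = 1/114.9 = 0.0087.

0.0087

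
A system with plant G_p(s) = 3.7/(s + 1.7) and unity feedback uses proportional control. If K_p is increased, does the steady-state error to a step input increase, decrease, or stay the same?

decrease

e_ss = 1/(1 + K_p·G_p(0)); a larger K_p raises the denominator, so e_ss decreases.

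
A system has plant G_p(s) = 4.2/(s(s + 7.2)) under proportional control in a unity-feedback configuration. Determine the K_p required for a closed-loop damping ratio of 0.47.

Closed-loop characteristic equation: s² + 7.2s + K_p·4.2 = 0.
So ω_n = √(4.2K_p) and 2ζω_n = 7.2, giving ζ = 7.2/(2√(4.2K_p)).
Setting ζ = 0.47: √(4.2K_p) = 7.2/(2·0.47) = 7.66, so K_p = 58.67/4.2 = 14.

K_p = 14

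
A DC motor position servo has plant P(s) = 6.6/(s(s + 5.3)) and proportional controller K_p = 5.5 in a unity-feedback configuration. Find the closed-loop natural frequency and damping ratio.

With unity feedback the closed-loop characteristic equation is s² + 5.3s + 5.5·6.6 = s² + 5.3s + 36.3 = 0.
Matching s² + 2ζω_n s + ω_n²: ω_n = √36.3 = 6.025 rad/s and 2ζω_n = 5.3, so ζ = 5.3/(2·6.025) = 0.44.

ω_n = 6.02 rad/s, ζ = 0.44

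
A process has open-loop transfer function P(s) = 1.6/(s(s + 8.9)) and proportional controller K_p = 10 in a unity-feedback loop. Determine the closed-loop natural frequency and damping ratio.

ω_n = 4 rad/s, ζ = 1.11

1 + K_p·P(s) = 0 gives s² + 8.9s + 16 = 0.
Matching s² + 2ζω_n s + ω_n²: ω_n = √16 = 4 rad/s and 2ζω_n = 8.9, so ζ = 8.9/(2·4) = 1.11.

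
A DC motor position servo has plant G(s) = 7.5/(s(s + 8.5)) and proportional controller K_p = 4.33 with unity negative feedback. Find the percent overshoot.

2.97%

The closed-loop denominator s² + 8.5s + 32.48 gives ω_n = √32.48 = 5.699 and ζ = 8.5/(2ω_n) = 0.7458.
%OS = 100·exp(−πζ/√(1−ζ²)) = 100·exp(−π·0.7458/√0.4438) = 2.97%.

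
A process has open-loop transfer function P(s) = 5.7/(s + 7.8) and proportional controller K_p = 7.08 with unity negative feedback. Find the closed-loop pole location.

s = -48.16

Closed-loop transfer function: T(s) = K_p·P(s)/(1 + K_p·P(s)) = 40.36/(s + 7.8 + 40.36) = 40.36/(s + 48.16).
The closed-loop pole is at s = −48.16.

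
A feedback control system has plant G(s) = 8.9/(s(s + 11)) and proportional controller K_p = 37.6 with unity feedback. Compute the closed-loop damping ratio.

ζ = 0.301

With unity feedback the closed-loop characteristic equation is s² + 11s + 37.6·8.9 = s² + 11s + 334.6 = 0.
So ω_n² = 334.6 ⇒ ω_n = 18.29 rad/s, and ζ = 11/(2ω_n) = 0.301.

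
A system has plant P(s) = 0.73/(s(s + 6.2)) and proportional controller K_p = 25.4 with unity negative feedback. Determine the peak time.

T_p = 1.05 s

The closed-loop denominator s² + 6.2s + 18.54 gives ω_n = √18.54 = 4.306 and ζ = 6.2/(2ω_n) = 0.7199.
Damped frequency ω_d = ω_n√(1−ζ²) = 2.989 rad/s, so peak time T_p = π/ω_d = 1.05 s.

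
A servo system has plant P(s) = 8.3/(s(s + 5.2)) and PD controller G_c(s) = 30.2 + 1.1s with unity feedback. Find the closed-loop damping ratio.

Forward path: (30.2 + 1.1s)·8.3/(s(s+5.2)). The closed-loop characteristic equation is s² + (5.2 + 8.3·1.1)s + 8.3·30.2 = 0.
That is s² + 14.33s + 250.7 = 0, so ω_n = 15.83 rad/s and ζ = 14.33/(2·15.83) = 0.4526.

ζ = 0.453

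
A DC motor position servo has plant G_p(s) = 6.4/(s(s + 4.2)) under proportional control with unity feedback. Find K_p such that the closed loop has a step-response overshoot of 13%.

K_p = 2.32

From %OS = 100·exp(−πζ/√(1−ζ²)) = 13%, ζ = −ln(0.13)/√(π²+ln²(0.13)) = 0.5446.
Characteristic equation s² + 4.2s + 6.4K_p = 0 gives ζ = 4.2/(2√(6.4K_p)).
Setting ζ = 0.5446: √(6.4K_p) = 4.2/(2·0.5446) = 3.856, so K_p = 14.87/6.4 = 2.32.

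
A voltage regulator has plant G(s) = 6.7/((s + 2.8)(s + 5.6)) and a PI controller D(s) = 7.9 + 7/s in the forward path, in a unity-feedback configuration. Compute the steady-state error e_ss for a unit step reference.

0

The open loop D(s)G(s) has a pole at the origin (type 1), so the static position error constant is infinite and e_ss = 1/(1+∞) = 0.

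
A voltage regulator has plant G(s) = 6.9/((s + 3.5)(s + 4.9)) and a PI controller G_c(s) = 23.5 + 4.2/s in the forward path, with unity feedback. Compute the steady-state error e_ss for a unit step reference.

0

The open loop G_c(s)G(s) has a pole at the origin (type 1), so the static position error constant is infinite and e_ss = 1/(1+∞) = 0.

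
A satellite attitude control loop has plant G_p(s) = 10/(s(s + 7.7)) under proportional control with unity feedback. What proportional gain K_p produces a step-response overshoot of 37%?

From %OS = 100·exp(−πζ/√(1−ζ²)) = 37%, ζ = −ln(0.37)/√(π²+ln²(0.37)) = 0.3017.
Characteristic equation s² + 7.7s + 10K_p = 0 gives ζ = 7.7/(2√(10K_p)).
Setting ζ = 0.3017: √(10K_p) = 7.7/(2·0.3017) = 12.76, so K_p = 162.8/10 = 16.3.

K_p = 16.3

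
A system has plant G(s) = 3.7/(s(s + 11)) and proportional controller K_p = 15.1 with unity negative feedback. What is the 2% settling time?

From 1 + K_pG(s) = 0: s² + 11s + 55.87 = 0 ⇒ ω_n = 7.475, ζ = 0.7358.
2% settling time T_s ≈ 4/(ζω_n) = 4/5.5 = 0.727 s.

T_s ≈ 0.727 s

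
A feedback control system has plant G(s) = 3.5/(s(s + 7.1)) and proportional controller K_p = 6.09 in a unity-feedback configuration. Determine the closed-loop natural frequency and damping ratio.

ω_n = 4.62 rad/s, ζ = 0.769

The closed-loop denominator is s(s+7.1) + 6.09·3.5 = s² + 7.1s + 21.31.
Matching s² + 2ζω_n s + ω_n²: ω_n = √21.31 = 4.617 rad/s and 2ζω_n = 7.1, so ζ = 7.1/(2·4.617) = 0.769.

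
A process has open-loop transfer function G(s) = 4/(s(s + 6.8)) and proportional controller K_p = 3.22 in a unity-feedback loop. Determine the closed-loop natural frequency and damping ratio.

1 + K_p·G(s) = 0 gives s² + 6.8s + 12.88 = 0.
Matching s² + 2ζω_n s + ω_n²: ω_n = √12.88 = 3.589 rad/s and 2ζω_n = 6.8, so ζ = 6.8/(2·3.589) = 0.947.

ω_n = 3.59 rad/s, ζ = 0.947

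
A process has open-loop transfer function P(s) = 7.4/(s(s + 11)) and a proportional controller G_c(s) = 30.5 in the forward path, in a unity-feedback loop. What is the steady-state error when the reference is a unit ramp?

0.0487

The loop has one pole at the origin (type 1). Velocity error constant K_v = lim_{s→0} s·G_c(s)P(s) = 30.5·7.4/11 = 20.52.
Steady-state error to a unit ramp: e_ss = 1/K_v = 0.0487.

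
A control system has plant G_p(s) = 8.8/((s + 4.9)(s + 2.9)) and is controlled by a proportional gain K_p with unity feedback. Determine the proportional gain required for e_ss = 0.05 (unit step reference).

K_p = 30.7

Steady-state error for a unit step on this type-0 loop is 1/(1 + K_p·G_p(0)).
G_p(0) = 0.6193. Require 1/(1 + K_p·0.6193) = 0.05, so 1 + 0.6193·K_p = 20.
K_p = (20 − 1)/0.6193 = 30.7.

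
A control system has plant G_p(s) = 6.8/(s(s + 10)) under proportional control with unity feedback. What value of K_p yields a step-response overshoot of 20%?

From %OS = 100·exp(−πζ/√(1−ζ²)) = 20%, ζ = −ln(0.2)/√(π²+ln²(0.2)) = 0.4559.
Characteristic equation s² + 10s + 6.8K_p = 0 gives ζ = 10/(2√(6.8K_p)).
Setting ζ = 0.4559: √(6.8K_p) = 10/(2·0.4559) = 10.97, so K_p = 120.3/6.8 = 17.7.

K_p = 17.7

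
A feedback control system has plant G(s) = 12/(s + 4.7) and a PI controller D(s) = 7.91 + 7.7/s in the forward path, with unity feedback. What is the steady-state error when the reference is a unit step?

0

The open loop D(s)G(s) has a pole at the origin (type 1), so the static position error constant is infinite and e_ss = 1/(1+∞) = 0.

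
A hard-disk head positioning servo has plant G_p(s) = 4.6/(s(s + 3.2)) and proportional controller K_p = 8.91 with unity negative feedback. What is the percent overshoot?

From 1 + K_pG_p(s) = 0: s² + 3.2s + 40.99 = 0 ⇒ ω_n = 6.402, ζ = 0.2499.
%OS = 100·exp(−πζ/√(1−ζ²)) = 100·exp(−π·0.2499/√0.9375) = 44.4%.

44.4%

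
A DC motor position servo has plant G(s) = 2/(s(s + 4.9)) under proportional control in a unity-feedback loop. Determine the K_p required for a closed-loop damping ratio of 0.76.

K_p = 5.2

Closed-loop characteristic equation: s² + 4.9s + K_p·2 = 0.
So ω_n = √(2K_p) and 2ζω_n = 4.9, giving ζ = 4.9/(2√(2K_p)).
Setting ζ = 0.76: √(2K_p) = 4.9/(2·0.76) = 3.224, so K_p = 10.39/2 = 5.2.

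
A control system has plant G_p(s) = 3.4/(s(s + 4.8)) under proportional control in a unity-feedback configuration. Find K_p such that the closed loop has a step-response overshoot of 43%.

From %OS = 100·exp(−πζ/√(1−ζ²)) = 43%, ζ = −ln(0.43)/√(π²+ln²(0.43)) = 0.2594.
Characteristic equation s² + 4.8s + 3.4K_p = 0 gives ζ = 4.8/(2√(3.4K_p)).
Setting ζ = 0.2594: √(3.4K_p) = 4.8/(2·0.2594) = 9.251, so K_p = 85.57/3.4 = 25.2.

K_p = 25.2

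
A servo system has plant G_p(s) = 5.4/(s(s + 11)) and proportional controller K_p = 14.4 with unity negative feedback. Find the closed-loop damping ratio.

The closed-loop denominator is s(s+11) + 14.4·5.4 = s² + 11s + 77.76.
Matching s² + 2ζω_n s + ω_n²: ω_n = √77.76 = 8.818 rad/s and 2ζω_n = 11, so ζ = 11/(2·8.818) = 0.624.

ζ = 0.624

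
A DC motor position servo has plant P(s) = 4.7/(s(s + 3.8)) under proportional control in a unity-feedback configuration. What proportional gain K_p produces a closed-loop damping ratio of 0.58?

Closed-loop characteristic equation: s² + 3.8s + K_p·4.7 = 0.
So ω_n = √(4.7K_p) and 2ζω_n = 3.8, giving ζ = 3.8/(2√(4.7K_p)).
Setting ζ = 0.58: √(4.7K_p) = 3.8/(2·0.58) = 3.276, so K_p = 10.73/4.7 = 2.28.

K_p = 2.28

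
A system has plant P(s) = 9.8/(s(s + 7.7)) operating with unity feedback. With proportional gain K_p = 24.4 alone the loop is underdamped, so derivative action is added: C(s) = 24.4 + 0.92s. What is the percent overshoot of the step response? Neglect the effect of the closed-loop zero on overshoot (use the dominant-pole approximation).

Forward path: (24.4 + 0.92s)·9.8/(s(s+7.7)). The closed-loop characteristic equation is s² + (7.7 + 9.8·0.92)s + 9.8·24.4 = 0.
That is s² + 16.72s + 239.1 = 0, so ω_n = 15.46 rad/s and ζ = 16.72/(2·15.46) = 0.5405.
%OS = 100·exp(−πζ/√(1−ζ²)) = 13.3%.

13.3%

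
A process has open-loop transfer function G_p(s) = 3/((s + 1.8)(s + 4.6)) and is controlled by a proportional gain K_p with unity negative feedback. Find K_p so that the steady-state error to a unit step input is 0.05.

Steady-state error for a unit step on this type-0 loop is 1/(1 + K_p·G_p(0)).
G_p(0) = 0.3623. Require 1/(1 + K_p·0.3623) = 0.05, so 1 + 0.3623·K_p = 20.
K_p = (20 − 1)/0.3623 = 52.4.

K_p = 52.4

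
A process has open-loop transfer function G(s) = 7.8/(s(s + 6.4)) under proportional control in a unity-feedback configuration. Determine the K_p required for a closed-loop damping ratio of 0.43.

K_p = 7.1

Closed-loop characteristic equation: s² + 6.4s + K_p·7.8 = 0.
So ω_n = √(7.8K_p) and 2ζω_n = 6.4, giving ζ = 6.4/(2√(7.8K_p)).
Setting ζ = 0.43: √(7.8K_p) = 6.4/(2·0.43) = 7.442, so K_p = 55.38/7.8 = 7.1.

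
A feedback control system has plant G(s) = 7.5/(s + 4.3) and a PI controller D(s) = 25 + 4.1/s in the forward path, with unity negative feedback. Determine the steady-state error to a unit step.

0

The open loop D(s)G(s) has a pole at the origin (type 1), so the static position error constant is infinite and e_ss = 1/(1+∞) = 0.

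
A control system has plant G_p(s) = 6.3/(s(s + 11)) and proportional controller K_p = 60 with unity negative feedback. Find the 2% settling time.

Closed-loop characteristic equation: s² + 11s + 378 = 0, so ω_n = 19.44 rad/s and ζ = 11/(2·19.44) = 0.2829.
2% settling time T_s ≈ 4/(ζω_n) = 4/5.5 = 0.727 s.

T_s ≈ 0.727 s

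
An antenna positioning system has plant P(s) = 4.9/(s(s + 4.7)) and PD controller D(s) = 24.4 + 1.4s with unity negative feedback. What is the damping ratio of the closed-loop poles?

Forward path: (24.4 + 1.4s)·4.9/(s(s+4.7)). The closed-loop characteristic equation is s² + (4.7 + 4.9·1.4)s + 4.9·24.4 = 0.
That is s² + 11.56s + 119.6 = 0, so ω_n = 10.93 rad/s and ζ = 11.56/(2·10.93) = 0.5286.

ζ = 0.529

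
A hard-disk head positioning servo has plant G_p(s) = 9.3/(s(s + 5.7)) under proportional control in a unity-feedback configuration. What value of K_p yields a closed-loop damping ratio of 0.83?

K_p = 1.27

Closed-loop characteristic equation: s² + 5.7s + K_p·9.3 = 0.
So ω_n = √(9.3K_p) and 2ζω_n = 5.7, giving ζ = 5.7/(2√(9.3K_p)).
Setting ζ = 0.83: √(9.3K_p) = 5.7/(2·0.83) = 3.434, so K_p = 11.79/9.3 = 1.27.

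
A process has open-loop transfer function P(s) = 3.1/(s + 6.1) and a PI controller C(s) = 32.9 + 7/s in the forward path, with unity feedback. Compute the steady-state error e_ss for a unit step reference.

0

The open loop C(s)P(s) has a pole at the origin (type 1), so the static position error constant is infinite and e_ss = 1/(1+∞) = 0.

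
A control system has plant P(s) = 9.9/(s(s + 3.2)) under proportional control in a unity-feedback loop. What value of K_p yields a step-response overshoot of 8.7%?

From %OS = 100·exp(−πζ/√(1−ζ²)) = 8.7%, ζ = −ln(0.087)/√(π²+ln²(0.087)) = 0.6137.
Characteristic equation s² + 3.2s + 9.9K_p = 0 gives ζ = 3.2/(2√(9.9K_p)).
Setting ζ = 0.6137: √(9.9K_p) = 3.2/(2·0.6137) = 2.607, so K_p = 6.797/9.9 = 0.687.

K_p = 0.687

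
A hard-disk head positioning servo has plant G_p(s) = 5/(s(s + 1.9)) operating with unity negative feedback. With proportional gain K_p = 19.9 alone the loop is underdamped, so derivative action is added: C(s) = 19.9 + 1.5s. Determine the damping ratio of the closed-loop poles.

ζ = 0.471

Forward path: (19.9 + 1.5s)·5/(s(s+1.9)). The closed-loop characteristic equation is s² + (1.9 + 5·1.5)s + 5·19.9 = 0.
That is s² + 9.4s + 99.5 = 0, so ω_n = 9.975 rad/s and ζ = 9.4/(2·9.975) = 0.4712.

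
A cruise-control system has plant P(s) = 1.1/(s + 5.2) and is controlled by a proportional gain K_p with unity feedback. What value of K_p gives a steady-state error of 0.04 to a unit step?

The loop is type 0, so e_ss(step) = 1/(1 + K_pos) with K_pos = K_p·P(0).
P(0) = 0.2115. Require 1/(1 + K_p·0.2115) = 0.04, so 1 + 0.2115·K_p = 25.
K_p = (25 − 1)/0.2115 = 113.

K_p = 113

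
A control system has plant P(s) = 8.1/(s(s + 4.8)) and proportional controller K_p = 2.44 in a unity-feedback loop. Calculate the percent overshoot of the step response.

Closed-loop characteristic equation: s² + 4.8s + 19.76 = 0, so ω_n = 4.446 rad/s and ζ = 4.8/(2·4.446) = 0.5399.
%OS = 100·exp(−πζ/√(1−ζ²)) = 100·exp(−π·0.5399/√0.7086) = 13.3%.

13.3%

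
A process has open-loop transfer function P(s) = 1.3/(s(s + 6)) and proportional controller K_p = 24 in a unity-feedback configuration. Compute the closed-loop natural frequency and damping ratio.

ω_n = 5.59 rad/s, ζ = 0.537

With unity feedback the closed-loop characteristic equation is s² + 6s + 24·1.3 = s² + 6s + 31.2 = 0.
Matching s² + 2ζω_n s + ω_n²: ω_n = √31.2 = 5.586 rad/s and 2ζω_n = 6, so ζ = 6/(2·5.586) = 0.537.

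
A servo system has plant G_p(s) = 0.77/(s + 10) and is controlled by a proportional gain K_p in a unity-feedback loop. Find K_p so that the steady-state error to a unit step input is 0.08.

For a type-0 loop with proportional control, e_ss = 1/(1 + K_p·G_p(0)).
G_p(0) = 0.077. Require 1/(1 + K_p·0.077) = 0.08, so 1 + 0.077·K_p = 12.5.
K_p = (12.5 − 1)/0.077 = 149.

K_p = 149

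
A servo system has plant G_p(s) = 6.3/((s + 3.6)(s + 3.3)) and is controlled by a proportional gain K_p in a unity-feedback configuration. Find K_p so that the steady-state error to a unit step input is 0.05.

The loop is type 0, so e_ss(step) = 1/(1 + K_pos) with K_pos = K_p·G_p(0).
G_p(0) = 0.5303. Require 1/(1 + K_p·0.5303) = 0.05, so 1 + 0.5303·K_p = 20.
K_p = (20 − 1)/0.5303 = 35.8.

K_p = 35.8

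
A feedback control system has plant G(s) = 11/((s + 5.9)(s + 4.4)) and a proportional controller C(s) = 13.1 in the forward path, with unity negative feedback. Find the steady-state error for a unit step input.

0.153

The loop is type 0. Static position error constant K_pos = C(0)·G(0) = 13.1·0.4237 = 5.551.
Steady-state error to a unit step: e_ss = 1/(1+K_pos) = 1/6.551 = 0.153.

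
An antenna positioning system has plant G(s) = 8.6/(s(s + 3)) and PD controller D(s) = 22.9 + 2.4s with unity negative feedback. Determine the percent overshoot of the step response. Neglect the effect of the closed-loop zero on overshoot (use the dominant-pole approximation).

0.738%

Forward path: (22.9 + 2.4s)·8.6/(s(s+3)). The closed-loop characteristic equation is s² + (3 + 8.6·2.4)s + 8.6·22.9 = 0.
That is s² + 23.64s + 196.9 = 0, so ω_n = 14.03 rad/s and ζ = 23.64/(2·14.03) = 0.8423.
%OS = 100·exp(−πζ/√(1−ζ²)) = 0.738%.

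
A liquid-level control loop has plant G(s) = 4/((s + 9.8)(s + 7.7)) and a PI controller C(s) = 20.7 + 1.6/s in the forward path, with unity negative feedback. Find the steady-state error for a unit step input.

0

The open loop C(s)G(s) has a pole at the origin (type 1), so the static position error constant is infinite and e_ss = 1/(1+∞) = 0.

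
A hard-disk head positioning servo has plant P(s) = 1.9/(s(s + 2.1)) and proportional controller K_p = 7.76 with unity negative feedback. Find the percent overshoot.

40.9%

From 1 + K_pP(s) = 0: s² + 2.1s + 14.74 = 0 ⇒ ω_n = 3.84, ζ = 0.2735.
%OS = 100·exp(−πζ/√(1−ζ²)) = 100·exp(−π·0.2735/√0.9252) = 40.9%.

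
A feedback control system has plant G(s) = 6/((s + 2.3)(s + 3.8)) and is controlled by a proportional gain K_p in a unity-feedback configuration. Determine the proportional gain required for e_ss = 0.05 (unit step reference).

For a type-0 loop with proportional control, e_ss = 1/(1 + K_p·G(0)).
G(0) = 0.6865. Require 1/(1 + K_p·0.6865) = 0.05, so 1 + 0.6865·K_p = 20.
K_p = (20 − 1)/0.6865 = 27.7.

K_p = 27.7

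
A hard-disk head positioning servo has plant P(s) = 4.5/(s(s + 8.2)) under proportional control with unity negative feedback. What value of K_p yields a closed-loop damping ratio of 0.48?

Closed-loop characteristic equation: s² + 8.2s + K_p·4.5 = 0.
So ω_n = √(4.5K_p) and 2ζω_n = 8.2, giving ζ = 8.2/(2√(4.5K_p)).
Setting ζ = 0.48: √(4.5K_p) = 8.2/(2·0.48) = 8.542, so K_p = 72.96/4.5 = 16.2.

K_p = 16.2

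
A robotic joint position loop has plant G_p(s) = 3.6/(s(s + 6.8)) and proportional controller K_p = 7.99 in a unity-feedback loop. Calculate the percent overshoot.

Closed-loop characteristic equation: s² + 6.8s + 28.76 = 0, so ω_n = 5.363 rad/s and ζ = 6.8/(2·5.363) = 0.6339.
%OS = 100·exp(−πζ/√(1−ζ²)) = 100·exp(−π·0.6339/√0.5981) = 7.61%.

7.61%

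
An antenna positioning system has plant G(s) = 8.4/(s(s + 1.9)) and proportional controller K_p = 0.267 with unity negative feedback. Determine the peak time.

T_p = 2.71 s

From 1 + K_pG(s) = 0: s² + 1.9s + 2.243 = 0 ⇒ ω_n = 1.498, ζ = 0.6343.
Damped frequency ω_d = ω_n√(1−ζ²) = 1.158 rad/s, so peak time T_p = π/ω_d = 2.71 s.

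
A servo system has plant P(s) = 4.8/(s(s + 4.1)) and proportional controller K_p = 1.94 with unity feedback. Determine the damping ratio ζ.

ζ = 0.672

1 + K_p·P(s) = 0 gives s² + 4.1s + 9.312 = 0.
So ω_n² = 9.312 ⇒ ω_n = 3.052 rad/s, and ζ = 4.1/(2ω_n) = 0.672.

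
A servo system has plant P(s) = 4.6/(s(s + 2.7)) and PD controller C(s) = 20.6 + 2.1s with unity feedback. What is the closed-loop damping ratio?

ζ = 0.635

Forward path: (20.6 + 2.1s)·4.6/(s(s+2.7)). The closed-loop characteristic equation is s² + (2.7 + 4.6·2.1)s + 4.6·20.6 = 0.
That is s² + 12.36s + 94.76 = 0, so ω_n = 9.734 rad/s and ζ = 12.36/(2·9.734) = 0.6349.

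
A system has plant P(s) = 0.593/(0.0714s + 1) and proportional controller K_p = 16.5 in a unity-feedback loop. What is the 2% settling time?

Closed loop: T(s) = K_p·P/(1+K_p·P) = 9.784/(0.0714s + 1 + 9.784), with pole at s = −(1 + 9.784)/0.0714 = −151.
τ = 1/151 = 0.006621 s, so 2% settling time ≈ 4τ = 0.0265 s.

T_s ≈ 0.0265 s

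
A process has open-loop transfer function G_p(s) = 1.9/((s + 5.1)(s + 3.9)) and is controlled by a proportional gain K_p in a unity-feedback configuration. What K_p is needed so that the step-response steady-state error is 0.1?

K_p = 94.2

The loop is type 0, so e_ss(step) = 1/(1 + K_pos) with K_pos = K_p·G_p(0).
G_p(0) = 0.09553. Require 1/(1 + K_p·0.09553) = 0.1, so 1 + 0.09553·K_p = 10.
K_p = (10 − 1)/0.09553 = 94.2.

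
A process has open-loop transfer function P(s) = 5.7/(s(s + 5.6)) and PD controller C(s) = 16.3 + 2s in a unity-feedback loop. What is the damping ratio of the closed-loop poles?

ζ = 0.882

Forward path: (16.3 + 2s)·5.7/(s(s+5.6)). The closed-loop characteristic equation is s² + (5.6 + 5.7·2)s + 5.7·16.3 = 0.
That is s² + 17s + 92.91 = 0, so ω_n = 9.639 rad/s and ζ = 17/(2·9.639) = 0.8818.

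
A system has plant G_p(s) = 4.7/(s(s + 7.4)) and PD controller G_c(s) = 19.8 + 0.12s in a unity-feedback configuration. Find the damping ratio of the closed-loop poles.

ζ = 0.413

Forward path: (19.8 + 0.12s)·4.7/(s(s+7.4)). The closed-loop characteristic equation is s² + (7.4 + 4.7·0.12)s + 4.7·19.8 = 0.
That is s² + 7.964s + 93.06 = 0, so ω_n = 9.647 rad/s and ζ = 7.964/(2·9.647) = 0.4128.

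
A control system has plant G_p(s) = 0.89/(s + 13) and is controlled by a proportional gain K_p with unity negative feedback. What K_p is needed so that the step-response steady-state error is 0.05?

The loop is type 0, so e_ss(step) = 1/(1 + K_pos) with K_pos = K_p·G_p(0).
G_p(0) = 0.06846. Require 1/(1 + K_p·0.06846) = 0.05, so 1 + 0.06846·K_p = 20.
K_p = (20 − 1)/0.06846 = 278.

K_p = 278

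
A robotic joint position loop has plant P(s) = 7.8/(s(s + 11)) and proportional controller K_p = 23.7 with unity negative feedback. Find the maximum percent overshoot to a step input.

Closed-loop characteristic equation: s² + 11s + 184.9 = 0, so ω_n = 13.6 rad/s and ζ = 11/(2·13.6) = 0.4045.
%OS = 100·exp(−πζ/√(1−ζ²)) = 100·exp(−π·0.4045/√0.8364) = 24.9%.

24.9%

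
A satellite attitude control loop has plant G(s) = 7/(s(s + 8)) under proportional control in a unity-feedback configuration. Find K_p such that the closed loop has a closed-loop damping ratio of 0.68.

Closed-loop characteristic equation: s² + 8s + K_p·7 = 0.
So ω_n = √(7K_p) and 2ζω_n = 8, giving ζ = 8/(2√(7K_p)).
Setting ζ = 0.68: √(7K_p) = 8/(2·0.68) = 5.882, so K_p = 34.6/7 = 4.94.

K_p = 4.94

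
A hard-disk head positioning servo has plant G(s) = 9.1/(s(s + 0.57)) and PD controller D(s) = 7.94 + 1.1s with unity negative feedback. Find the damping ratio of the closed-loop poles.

ζ = 0.622

Forward path: (7.94 + 1.1s)·9.1/(s(s+0.57)). The closed-loop characteristic equation is s² + (0.57 + 9.1·1.1)s + 9.1·7.94 = 0.
That is s² + 10.58s + 72.25 = 0, so ω_n = 8.5 rad/s and ζ = 10.58/(2·8.5) = 0.6223.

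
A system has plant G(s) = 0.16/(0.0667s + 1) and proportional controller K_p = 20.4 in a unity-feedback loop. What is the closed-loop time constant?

Closed loop: T(s) = K_p·G/(1+K_p·G) = 3.264/(0.0667s + 1 + 3.264), with pole at s = −(1 + 3.264)/0.0667 = −63.93.
Closed-loop time constant τ = 1/63.93 = 0.0156 s.

τ = 0.0156 s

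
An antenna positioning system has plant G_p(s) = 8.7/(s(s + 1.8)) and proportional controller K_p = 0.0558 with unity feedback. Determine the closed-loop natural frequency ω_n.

With unity feedback the closed-loop characteristic equation is s² + 1.8s + 0.0558·8.7 = s² + 1.8s + 0.4855 = 0.
So ω_n² = 0.4855 ⇒ ω_n = 0.6967 rad/s, and ζ = 1.8/(2ω_n) = 1.29.

ω_n = 0.697 rad/s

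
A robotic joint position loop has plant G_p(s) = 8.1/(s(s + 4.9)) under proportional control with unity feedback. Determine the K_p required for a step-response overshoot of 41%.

From %OS = 100·exp(−πζ/√(1−ζ²)) = 41%, ζ = −ln(0.41)/√(π²+ln²(0.41)) = 0.273.
Characteristic equation s² + 4.9s + 8.1K_p = 0 gives ζ = 4.9/(2√(8.1K_p)).
Setting ζ = 0.273: √(8.1K_p) = 4.9/(2·0.273) = 8.974, so K_p = 80.53/8.1 = 9.94.

K_p = 9.94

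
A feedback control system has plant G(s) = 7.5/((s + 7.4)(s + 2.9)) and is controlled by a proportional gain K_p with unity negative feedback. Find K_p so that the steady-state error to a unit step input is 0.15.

The loop is type 0, so e_ss(step) = 1/(1 + K_pos) with K_pos = K_p·G(0).
G(0) = 0.3495. Require 1/(1 + K_p·0.3495) = 0.15, so 1 + 0.3495·K_p = 6.667.
K_p = (6.667 − 1)/0.3495 = 16.2.

K_p = 16.2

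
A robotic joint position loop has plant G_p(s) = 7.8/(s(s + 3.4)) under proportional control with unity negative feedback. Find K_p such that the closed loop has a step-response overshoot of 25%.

From %OS = 100·exp(−πζ/√(1−ζ²)) = 25%, ζ = −ln(0.25)/√(π²+ln²(0.25)) = 0.4037.
Characteristic equation s² + 3.4s + 7.8K_p = 0 gives ζ = 3.4/(2√(7.8K_p)).
Setting ζ = 0.4037: √(7.8K_p) = 3.4/(2·0.4037) = 4.211, so K_p = 17.73/7.8 = 2.27.

K_p = 2.27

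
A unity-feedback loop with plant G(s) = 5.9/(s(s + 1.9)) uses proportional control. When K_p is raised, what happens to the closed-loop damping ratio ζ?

decrease

ζ = 1.9/(2√(5.9K_p)); increasing K_p raises the denominator, so ζ falls.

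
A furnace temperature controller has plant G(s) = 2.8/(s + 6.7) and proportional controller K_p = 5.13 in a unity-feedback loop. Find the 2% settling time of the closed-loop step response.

Closed-loop transfer function: T(s) = K_p·G(s)/(1 + K_p·G(s)) = 14.36/(s + 6.7 + 14.36) = 14.36/(s + 21.06).
Time constant τ = 1/21.06 = 0.04747 s, so the 2% settling time is about 4τ = 0.19 s.

T_s ≈ 0.19 s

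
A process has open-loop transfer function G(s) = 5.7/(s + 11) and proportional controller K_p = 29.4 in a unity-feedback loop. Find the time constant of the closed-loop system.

τ = 0.0056 s

Closed-loop transfer function: T(s) = K_p·G(s)/(1 + K_p·G(s)) = 167.6/(s + 11 + 167.6) = 167.6/(s + 178.6).
Time constant τ = 1/178.6 = 0.0056 s.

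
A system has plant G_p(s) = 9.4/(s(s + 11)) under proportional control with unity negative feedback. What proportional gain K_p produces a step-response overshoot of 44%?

From %OS = 100·exp(−πζ/√(1−ζ²)) = 44%, ζ = −ln(0.44)/√(π²+ln²(0.44)) = 0.2528.
Characteristic equation s² + 11s + 9.4K_p = 0 gives ζ = 11/(2√(9.4K_p)).
Setting ζ = 0.2528: √(9.4K_p) = 11/(2·0.2528) = 21.75, so K_p = 473.2/9.4 = 50.3.

K_p = 50.3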